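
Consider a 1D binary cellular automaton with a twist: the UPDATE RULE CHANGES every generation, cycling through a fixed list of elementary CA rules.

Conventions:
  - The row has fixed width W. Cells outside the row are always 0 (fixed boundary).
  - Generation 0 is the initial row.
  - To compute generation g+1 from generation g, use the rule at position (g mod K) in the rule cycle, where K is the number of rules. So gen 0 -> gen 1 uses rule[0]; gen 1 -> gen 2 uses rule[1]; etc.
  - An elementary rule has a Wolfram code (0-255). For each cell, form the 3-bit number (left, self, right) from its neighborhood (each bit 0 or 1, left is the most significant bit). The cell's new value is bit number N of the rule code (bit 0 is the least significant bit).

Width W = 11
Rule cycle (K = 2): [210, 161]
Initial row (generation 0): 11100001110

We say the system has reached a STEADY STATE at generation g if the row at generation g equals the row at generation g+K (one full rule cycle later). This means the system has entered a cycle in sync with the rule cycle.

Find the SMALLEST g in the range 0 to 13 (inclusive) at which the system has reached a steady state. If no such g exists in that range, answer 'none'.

Answer: 6

Derivation:
Gen 0: 11100001110
Gen 1 (rule 210): 01110010111
Gen 2 (rule 161): 00100001010
Gen 3 (rule 210): 01010010001
Gen 4 (rule 161): 00100000100
Gen 5 (rule 210): 01010001010
Gen 6 (rule 161): 00100100100
Gen 7 (rule 210): 01011011010
Gen 8 (rule 161): 00100100100
Gen 9 (rule 210): 01011011010
Gen 10 (rule 161): 00100100100
Gen 11 (rule 210): 01011011010
Gen 12 (rule 161): 00100100100
Gen 13 (rule 210): 01011011010
Gen 14 (rule 161): 00100100100
Gen 15 (rule 210): 01011011010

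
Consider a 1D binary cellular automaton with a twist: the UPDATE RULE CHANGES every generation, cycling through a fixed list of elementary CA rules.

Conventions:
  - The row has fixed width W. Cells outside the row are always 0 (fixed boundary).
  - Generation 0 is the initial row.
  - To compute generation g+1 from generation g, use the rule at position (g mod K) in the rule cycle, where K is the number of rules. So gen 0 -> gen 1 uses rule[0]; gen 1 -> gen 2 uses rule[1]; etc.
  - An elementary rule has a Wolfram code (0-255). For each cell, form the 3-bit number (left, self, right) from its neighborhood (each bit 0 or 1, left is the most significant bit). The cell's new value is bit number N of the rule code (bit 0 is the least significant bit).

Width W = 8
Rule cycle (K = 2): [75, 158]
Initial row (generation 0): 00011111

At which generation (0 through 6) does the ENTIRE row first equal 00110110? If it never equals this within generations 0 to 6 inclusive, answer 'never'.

Gen 0: 00011111
Gen 1 (rule 75): 11110001
Gen 2 (rule 158): 11101011
Gen 3 (rule 75): 10100011
Gen 4 (rule 158): 10110110
Gen 5 (rule 75): 00110110
Gen 6 (rule 158): 01100101

Answer: 5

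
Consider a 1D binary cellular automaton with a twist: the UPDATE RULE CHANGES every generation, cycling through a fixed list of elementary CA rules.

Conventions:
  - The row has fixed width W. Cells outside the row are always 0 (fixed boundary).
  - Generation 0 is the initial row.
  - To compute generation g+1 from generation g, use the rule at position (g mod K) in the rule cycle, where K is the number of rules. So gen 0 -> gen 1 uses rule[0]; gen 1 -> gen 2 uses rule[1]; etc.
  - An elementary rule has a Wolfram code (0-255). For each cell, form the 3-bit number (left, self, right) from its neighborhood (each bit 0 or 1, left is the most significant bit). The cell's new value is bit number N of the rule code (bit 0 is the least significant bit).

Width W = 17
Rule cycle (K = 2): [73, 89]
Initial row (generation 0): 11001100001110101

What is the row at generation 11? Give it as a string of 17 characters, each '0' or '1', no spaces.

Gen 0: 11001100001110101
Gen 1 (rule 73): 11001101101010000
Gen 2 (rule 89): 11101101100001111
Gen 3 (rule 73): 10101101101101001
Gen 4 (rule 89): 00001101101100100
Gen 5 (rule 73): 11101101101100001
Gen 6 (rule 89): 10101101101111100
Gen 7 (rule 73): 00001101101000101
Gen 8 (rule 89): 11101101100110000
Gen 9 (rule 73): 10101101100110111
Gen 10 (rule 89): 00001101110110101
Gen 11 (rule 73): 11101101010110000

Answer: 11101101010110000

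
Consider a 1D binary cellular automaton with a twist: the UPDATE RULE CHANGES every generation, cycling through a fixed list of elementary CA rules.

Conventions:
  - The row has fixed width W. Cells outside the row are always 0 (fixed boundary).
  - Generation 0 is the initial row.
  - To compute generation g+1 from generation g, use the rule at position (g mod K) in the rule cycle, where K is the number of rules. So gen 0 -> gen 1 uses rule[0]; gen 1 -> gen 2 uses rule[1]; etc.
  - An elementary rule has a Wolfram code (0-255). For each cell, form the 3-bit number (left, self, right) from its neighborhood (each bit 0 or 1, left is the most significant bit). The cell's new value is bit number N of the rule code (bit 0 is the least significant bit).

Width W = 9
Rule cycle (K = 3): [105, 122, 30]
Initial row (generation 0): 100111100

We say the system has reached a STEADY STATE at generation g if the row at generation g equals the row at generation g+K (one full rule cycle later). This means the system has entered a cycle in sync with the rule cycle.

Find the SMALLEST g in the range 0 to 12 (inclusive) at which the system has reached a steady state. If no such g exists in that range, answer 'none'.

Gen 0: 100111100
Gen 1 (rule 105): 000100101
Gen 2 (rule 122): 001011010
Gen 3 (rule 30): 011010011
Gen 4 (rule 105): 011100011
Gen 5 (rule 122): 110110111
Gen 6 (rule 30): 100100100
Gen 7 (rule 105): 000000001
Gen 8 (rule 122): 000000010
Gen 9 (rule 30): 000000111
Gen 10 (rule 105): 111110101
Gen 11 (rule 122): 100011010
Gen 12 (rule 30): 110110011
Gen 13 (rule 105): 111110011
Gen 14 (rule 122): 100011111
Gen 15 (rule 30): 110110000

Answer: none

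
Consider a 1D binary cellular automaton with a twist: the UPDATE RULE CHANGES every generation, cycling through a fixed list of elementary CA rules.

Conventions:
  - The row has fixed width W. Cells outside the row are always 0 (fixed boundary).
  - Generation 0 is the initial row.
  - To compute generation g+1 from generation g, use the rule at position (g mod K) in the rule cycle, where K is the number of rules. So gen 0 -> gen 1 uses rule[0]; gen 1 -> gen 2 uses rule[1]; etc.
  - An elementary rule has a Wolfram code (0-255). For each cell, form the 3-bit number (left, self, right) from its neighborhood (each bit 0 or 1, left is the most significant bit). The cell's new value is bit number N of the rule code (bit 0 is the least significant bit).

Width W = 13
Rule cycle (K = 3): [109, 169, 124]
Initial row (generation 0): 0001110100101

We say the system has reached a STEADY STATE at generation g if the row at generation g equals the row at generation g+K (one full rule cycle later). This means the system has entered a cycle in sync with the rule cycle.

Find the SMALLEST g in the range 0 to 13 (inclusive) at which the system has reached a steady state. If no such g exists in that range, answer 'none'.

Answer: none

Derivation:
Gen 0: 0001110100101
Gen 1 (rule 109): 1101011100111
Gen 2 (rule 169): 1010111000110
Gen 3 (rule 124): 1111101100111
Gen 4 (rule 109): 1000111100101
Gen 5 (rule 169): 0010111000010
Gen 6 (rule 124): 0011101100011
Gen 7 (rule 109): 1010111101011
Gen 8 (rule 169): 0101111010110
Gen 9 (rule 124): 0111001111111
Gen 10 (rule 109): 0101001000001
Gen 11 (rule 169): 0010000011100
Gen 12 (rule 124): 0011000010110
Gen 13 (rule 109): 1011011011110
Gen 14 (rule 169): 0110110111100
Gen 15 (rule 124): 0111111100110
Gen 16 (rule 109): 0100000100110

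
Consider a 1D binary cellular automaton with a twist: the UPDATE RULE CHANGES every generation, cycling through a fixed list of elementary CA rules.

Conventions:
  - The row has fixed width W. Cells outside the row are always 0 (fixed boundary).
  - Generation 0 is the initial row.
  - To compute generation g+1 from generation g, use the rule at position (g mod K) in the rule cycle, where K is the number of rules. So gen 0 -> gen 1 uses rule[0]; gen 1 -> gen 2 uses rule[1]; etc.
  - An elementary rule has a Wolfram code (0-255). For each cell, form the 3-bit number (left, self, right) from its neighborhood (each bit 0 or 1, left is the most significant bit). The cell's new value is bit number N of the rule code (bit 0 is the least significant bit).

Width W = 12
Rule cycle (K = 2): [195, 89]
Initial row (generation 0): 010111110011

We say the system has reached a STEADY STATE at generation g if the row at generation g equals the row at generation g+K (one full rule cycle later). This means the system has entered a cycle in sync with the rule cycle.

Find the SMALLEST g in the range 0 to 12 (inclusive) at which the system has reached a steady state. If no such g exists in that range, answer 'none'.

Gen 0: 010111110011
Gen 1 (rule 195): 100011110101
Gen 2 (rule 89): 011010010000
Gen 3 (rule 195): 101000100111
Gen 4 (rule 89): 000110010101
Gen 5 (rule 195): 111010100000
Gen 6 (rule 89): 101000011111
Gen 7 (rule 195): 000011101111
Gen 8 (rule 89): 111010101001
Gen 9 (rule 195): 011000000010
Gen 10 (rule 89): 011111111001
Gen 11 (rule 195): 101111111010
Gen 12 (rule 89): 001000001001
Gen 13 (rule 195): 110011110010
Gen 14 (rule 89): 111010011001

Answer: none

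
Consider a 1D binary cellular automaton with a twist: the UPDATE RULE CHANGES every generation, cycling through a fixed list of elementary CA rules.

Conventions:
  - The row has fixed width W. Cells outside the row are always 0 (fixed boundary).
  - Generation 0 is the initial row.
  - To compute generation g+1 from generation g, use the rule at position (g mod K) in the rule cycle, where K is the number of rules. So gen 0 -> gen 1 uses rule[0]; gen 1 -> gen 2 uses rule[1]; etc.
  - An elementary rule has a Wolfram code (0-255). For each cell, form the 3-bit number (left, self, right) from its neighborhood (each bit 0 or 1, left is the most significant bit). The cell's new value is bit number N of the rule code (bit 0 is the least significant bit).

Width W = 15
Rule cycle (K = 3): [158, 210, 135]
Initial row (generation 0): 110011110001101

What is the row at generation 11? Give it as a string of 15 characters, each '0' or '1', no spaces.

Gen 0: 110011110001101
Gen 1 (rule 158): 101111101011001
Gen 2 (rule 210): 000111100001110
Gen 3 (rule 135): 111011001110100
Gen 4 (rule 158): 110010111100110
Gen 5 (rule 210): 011100011111011
Gen 6 (rule 135): 101001101110000
Gen 7 (rule 158): 101111001101000
Gen 8 (rule 210): 000111110100100
Gen 9 (rule 135): 111011100101101
Gen 10 (rule 158): 110011011101001
Gen 11 (rule 210): 011101001100110

Answer: 011101001100110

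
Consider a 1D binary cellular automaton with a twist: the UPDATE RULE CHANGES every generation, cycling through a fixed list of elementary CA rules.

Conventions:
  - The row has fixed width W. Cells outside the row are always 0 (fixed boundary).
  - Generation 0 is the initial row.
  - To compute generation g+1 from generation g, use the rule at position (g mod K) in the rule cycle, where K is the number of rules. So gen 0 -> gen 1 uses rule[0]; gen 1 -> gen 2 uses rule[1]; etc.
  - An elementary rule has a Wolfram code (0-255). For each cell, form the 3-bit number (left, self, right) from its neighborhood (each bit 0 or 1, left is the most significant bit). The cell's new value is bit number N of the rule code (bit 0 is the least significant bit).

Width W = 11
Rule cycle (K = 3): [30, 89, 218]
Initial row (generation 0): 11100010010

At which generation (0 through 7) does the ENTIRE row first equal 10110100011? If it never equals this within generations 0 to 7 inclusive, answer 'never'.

Gen 0: 11100010010
Gen 1 (rule 30): 10010111111
Gen 2 (rule 89): 01000100001
Gen 3 (rule 218): 10101010010
Gen 4 (rule 30): 10101011111
Gen 5 (rule 89): 00000010001
Gen 6 (rule 218): 00000101010
Gen 7 (rule 30): 00001101011

Answer: never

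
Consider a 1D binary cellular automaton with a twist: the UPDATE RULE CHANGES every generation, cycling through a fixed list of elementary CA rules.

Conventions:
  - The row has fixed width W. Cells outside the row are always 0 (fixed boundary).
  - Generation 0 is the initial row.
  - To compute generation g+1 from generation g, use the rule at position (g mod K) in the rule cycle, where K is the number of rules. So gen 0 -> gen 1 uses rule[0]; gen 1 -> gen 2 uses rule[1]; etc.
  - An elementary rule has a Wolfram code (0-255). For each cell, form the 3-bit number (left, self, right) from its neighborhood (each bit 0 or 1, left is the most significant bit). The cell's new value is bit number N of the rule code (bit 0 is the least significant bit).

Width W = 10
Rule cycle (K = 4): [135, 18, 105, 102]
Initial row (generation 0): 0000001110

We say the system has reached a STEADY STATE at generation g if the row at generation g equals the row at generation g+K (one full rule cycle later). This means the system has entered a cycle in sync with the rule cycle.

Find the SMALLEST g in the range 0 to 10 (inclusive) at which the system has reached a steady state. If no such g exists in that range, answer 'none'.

Answer: 6

Derivation:
Gen 0: 0000001110
Gen 1 (rule 135): 1111110100
Gen 2 (rule 18): 0000000010
Gen 3 (rule 105): 1111111000
Gen 4 (rule 102): 0000001000
Gen 5 (rule 135): 1111111011
Gen 6 (rule 18): 0000000000
Gen 7 (rule 105): 1111111111
Gen 8 (rule 102): 0000000001
Gen 9 (rule 135): 1111111111
Gen 10 (rule 18): 0000000000
Gen 11 (rule 105): 1111111111
Gen 12 (rule 102): 0000000001
Gen 13 (rule 135): 1111111111
Gen 14 (rule 18): 0000000000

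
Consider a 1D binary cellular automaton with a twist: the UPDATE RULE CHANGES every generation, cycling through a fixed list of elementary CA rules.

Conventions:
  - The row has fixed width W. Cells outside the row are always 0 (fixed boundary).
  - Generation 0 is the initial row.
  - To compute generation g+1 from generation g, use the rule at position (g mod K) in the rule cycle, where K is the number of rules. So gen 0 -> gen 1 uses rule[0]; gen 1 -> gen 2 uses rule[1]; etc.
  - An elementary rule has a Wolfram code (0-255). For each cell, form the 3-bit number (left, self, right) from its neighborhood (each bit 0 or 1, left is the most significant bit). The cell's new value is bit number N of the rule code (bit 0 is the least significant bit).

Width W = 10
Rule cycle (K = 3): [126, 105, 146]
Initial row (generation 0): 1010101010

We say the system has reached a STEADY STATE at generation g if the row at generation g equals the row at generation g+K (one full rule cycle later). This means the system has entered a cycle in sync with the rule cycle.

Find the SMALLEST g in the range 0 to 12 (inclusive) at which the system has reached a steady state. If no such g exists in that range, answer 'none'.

Answer: 12

Derivation:
Gen 0: 1010101010
Gen 1 (rule 126): 1111111111
Gen 2 (rule 105): 1000000001
Gen 3 (rule 146): 0100000010
Gen 4 (rule 126): 1110000111
Gen 5 (rule 105): 1010110101
Gen 6 (rule 146): 0000000000
Gen 7 (rule 126): 0000000000
Gen 8 (rule 105): 1111111111
Gen 9 (rule 146): 0111111110
Gen 10 (rule 126): 1100000011
Gen 11 (rule 105): 1101111011
Gen 12 (rule 146): 0000110000
Gen 13 (rule 126): 0001111000
Gen 14 (rule 105): 1101001011
Gen 15 (rule 146): 0000110000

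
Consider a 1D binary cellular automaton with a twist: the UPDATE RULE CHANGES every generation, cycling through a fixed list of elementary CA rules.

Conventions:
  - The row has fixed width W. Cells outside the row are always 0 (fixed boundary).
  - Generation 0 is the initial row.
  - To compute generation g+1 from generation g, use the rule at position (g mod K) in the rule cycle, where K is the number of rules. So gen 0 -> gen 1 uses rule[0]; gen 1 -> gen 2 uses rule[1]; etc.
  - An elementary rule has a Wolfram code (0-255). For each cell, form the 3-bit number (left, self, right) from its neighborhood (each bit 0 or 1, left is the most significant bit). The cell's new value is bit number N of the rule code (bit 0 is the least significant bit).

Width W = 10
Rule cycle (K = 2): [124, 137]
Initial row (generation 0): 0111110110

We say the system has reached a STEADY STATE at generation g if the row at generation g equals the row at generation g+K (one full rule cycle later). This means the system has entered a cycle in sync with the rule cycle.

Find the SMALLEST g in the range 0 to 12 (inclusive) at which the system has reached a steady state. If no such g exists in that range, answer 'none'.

Answer: 11

Derivation:
Gen 0: 0111110110
Gen 1 (rule 124): 0100011111
Gen 2 (rule 137): 0001011110
Gen 3 (rule 124): 0001110011
Gen 4 (rule 137): 1101100010
Gen 5 (rule 124): 1111110011
Gen 6 (rule 137): 1111100010
Gen 7 (rule 124): 1000110011
Gen 8 (rule 137): 0010100010
Gen 9 (rule 124): 0011110011
Gen 10 (rule 137): 1011100010
Gen 11 (rule 124): 1110110011
Gen 12 (rule 137): 1100100010
Gen 13 (rule 124): 1110110011
Gen 14 (rule 137): 1100100010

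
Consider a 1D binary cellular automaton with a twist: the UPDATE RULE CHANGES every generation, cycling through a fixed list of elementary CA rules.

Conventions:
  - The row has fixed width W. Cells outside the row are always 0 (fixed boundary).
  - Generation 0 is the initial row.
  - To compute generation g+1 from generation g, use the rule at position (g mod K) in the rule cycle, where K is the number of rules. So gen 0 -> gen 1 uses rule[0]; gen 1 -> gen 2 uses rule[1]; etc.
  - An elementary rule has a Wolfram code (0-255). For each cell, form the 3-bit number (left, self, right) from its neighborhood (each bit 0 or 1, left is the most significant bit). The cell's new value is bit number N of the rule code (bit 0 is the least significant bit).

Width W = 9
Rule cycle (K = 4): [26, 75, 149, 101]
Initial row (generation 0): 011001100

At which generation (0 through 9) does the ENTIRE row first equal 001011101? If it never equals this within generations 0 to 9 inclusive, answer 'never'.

Answer: never

Derivation:
Gen 0: 011001100
Gen 1 (rule 26): 110111010
Gen 2 (rule 75): 110101000
Gen 3 (rule 149): 000101111
Gen 4 (rule 101): 110110001
Gen 5 (rule 26): 100101010
Gen 6 (rule 75): 001000000
Gen 7 (rule 149): 101111111
Gen 8 (rule 101): 110000001
Gen 9 (rule 26): 101000010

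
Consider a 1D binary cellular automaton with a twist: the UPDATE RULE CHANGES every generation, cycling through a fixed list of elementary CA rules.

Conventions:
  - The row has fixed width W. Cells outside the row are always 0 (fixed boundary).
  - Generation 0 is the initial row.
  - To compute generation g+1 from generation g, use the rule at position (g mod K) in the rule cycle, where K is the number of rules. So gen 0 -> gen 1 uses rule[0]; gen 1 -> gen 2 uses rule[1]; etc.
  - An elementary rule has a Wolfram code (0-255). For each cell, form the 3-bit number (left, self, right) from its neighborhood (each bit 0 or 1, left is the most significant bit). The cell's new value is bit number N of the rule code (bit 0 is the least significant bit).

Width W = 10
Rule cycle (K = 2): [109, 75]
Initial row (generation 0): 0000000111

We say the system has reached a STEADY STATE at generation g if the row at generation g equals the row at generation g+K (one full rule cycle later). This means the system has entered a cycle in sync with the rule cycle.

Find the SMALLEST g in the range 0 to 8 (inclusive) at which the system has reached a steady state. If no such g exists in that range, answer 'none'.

Answer: 3

Derivation:
Gen 0: 0000000111
Gen 1 (rule 109): 1111110101
Gen 2 (rule 75): 1000010000
Gen 3 (rule 109): 1011010111
Gen 4 (rule 75): 0011000101
Gen 5 (rule 109): 1011010111
Gen 6 (rule 75): 0011000101
Gen 7 (rule 109): 1011010111
Gen 8 (rule 75): 0011000101
Gen 9 (rule 109): 1011010111
Gen 10 (rule 75): 0011000101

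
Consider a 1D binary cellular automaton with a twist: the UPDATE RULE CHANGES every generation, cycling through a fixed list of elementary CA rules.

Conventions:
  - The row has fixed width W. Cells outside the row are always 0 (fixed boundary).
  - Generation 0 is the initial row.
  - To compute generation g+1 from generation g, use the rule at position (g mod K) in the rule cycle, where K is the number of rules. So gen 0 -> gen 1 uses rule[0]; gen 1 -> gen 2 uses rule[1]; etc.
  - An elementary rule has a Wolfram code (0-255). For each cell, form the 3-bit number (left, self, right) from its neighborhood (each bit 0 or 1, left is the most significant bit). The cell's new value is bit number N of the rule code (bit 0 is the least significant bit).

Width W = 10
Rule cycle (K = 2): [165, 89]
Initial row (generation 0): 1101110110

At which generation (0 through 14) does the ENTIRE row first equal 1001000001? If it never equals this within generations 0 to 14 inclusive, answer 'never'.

Gen 0: 1101110110
Gen 1 (rule 165): 0010101000
Gen 2 (rule 89): 1000000111
Gen 3 (rule 165): 1011110010
Gen 4 (rule 89): 0010011001
Gen 5 (rule 165): 1010000001
Gen 6 (rule 89): 0001111100
Gen 7 (rule 165): 1100111001
Gen 8 (rule 89): 1110101100
Gen 9 (rule 165): 0101110001
Gen 10 (rule 89): 0001011100
Gen 11 (rule 165): 1101101001
Gen 12 (rule 89): 1101100100
Gen 13 (rule 165): 0010000101
Gen 14 (rule 89): 1001110000

Answer: never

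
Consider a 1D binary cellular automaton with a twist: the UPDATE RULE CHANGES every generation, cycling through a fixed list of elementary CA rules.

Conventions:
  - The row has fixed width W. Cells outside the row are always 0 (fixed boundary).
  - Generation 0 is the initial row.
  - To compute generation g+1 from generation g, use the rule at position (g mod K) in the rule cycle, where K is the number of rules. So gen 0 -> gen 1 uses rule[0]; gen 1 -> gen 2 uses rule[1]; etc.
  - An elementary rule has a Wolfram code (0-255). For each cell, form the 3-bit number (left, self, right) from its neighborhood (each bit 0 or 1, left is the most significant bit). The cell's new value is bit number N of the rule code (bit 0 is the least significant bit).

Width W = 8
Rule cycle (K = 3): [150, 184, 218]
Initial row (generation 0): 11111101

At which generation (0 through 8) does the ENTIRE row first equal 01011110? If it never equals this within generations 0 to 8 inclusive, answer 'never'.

Answer: 5

Derivation:
Gen 0: 11111101
Gen 1 (rule 150): 01111001
Gen 2 (rule 184): 01110100
Gen 3 (rule 218): 11110010
Gen 4 (rule 150): 01101111
Gen 5 (rule 184): 01011110
Gen 6 (rule 218): 10011111
Gen 7 (rule 150): 11101110
Gen 8 (rule 184): 11011101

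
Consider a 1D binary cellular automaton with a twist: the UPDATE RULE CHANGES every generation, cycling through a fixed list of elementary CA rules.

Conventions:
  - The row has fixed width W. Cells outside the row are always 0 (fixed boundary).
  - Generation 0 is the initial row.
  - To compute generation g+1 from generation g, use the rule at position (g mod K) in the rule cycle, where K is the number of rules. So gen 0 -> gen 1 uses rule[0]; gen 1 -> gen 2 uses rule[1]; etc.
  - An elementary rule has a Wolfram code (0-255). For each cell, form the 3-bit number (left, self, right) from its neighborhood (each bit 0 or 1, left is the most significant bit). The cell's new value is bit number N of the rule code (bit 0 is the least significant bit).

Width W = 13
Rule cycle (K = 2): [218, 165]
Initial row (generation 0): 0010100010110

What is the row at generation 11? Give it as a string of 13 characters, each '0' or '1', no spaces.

Gen 0: 0010100010110
Gen 1 (rule 218): 0100010100111
Gen 2 (rule 165): 0101011100010
Gen 3 (rule 218): 1000011110101
Gen 4 (rule 165): 1011001101111
Gen 5 (rule 218): 0011111101111
Gen 6 (rule 165): 1001111010110
Gen 7 (rule 218): 0111111000111
Gen 8 (rule 165): 0011110010010
Gen 9 (rule 218): 0111111101101
Gen 10 (rule 165): 0011111010011
Gen 11 (rule 218): 0111111001111

Answer: 0111111001111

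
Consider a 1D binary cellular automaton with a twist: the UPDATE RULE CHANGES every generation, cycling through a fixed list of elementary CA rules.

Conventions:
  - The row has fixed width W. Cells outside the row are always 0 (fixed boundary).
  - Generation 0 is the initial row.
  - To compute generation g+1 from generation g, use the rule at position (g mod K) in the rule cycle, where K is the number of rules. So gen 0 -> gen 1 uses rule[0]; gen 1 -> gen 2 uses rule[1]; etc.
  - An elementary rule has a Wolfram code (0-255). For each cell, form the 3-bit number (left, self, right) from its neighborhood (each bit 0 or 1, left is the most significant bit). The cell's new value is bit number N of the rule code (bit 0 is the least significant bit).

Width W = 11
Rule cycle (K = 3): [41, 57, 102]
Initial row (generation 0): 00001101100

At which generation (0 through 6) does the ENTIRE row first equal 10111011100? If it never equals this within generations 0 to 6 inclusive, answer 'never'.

Gen 0: 00001101100
Gen 1 (rule 41): 11101011001
Gen 2 (rule 57): 10010110100
Gen 3 (rule 102): 10111011100
Gen 4 (rule 41): 01100110001
Gen 5 (rule 57): 01010101100
Gen 6 (rule 102): 11111110100

Answer: 3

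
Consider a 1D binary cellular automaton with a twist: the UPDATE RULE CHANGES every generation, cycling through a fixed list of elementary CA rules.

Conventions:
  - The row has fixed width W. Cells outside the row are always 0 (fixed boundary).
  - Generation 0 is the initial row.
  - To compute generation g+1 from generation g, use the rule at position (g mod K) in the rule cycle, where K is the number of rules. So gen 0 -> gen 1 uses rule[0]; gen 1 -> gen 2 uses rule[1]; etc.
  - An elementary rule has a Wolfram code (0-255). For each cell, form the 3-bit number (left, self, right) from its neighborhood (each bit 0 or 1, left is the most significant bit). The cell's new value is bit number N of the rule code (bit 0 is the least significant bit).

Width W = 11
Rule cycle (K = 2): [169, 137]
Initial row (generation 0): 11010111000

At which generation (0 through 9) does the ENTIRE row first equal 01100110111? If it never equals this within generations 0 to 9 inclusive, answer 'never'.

Gen 0: 11010111000
Gen 1 (rule 169): 10101110011
Gen 2 (rule 137): 00001100010
Gen 3 (rule 169): 11101001000
Gen 4 (rule 137): 11000000011
Gen 5 (rule 169): 10011111010
Gen 6 (rule 137): 00011110000
Gen 7 (rule 169): 11011100111
Gen 8 (rule 137): 10011000110
Gen 9 (rule 169): 00010010100

Answer: never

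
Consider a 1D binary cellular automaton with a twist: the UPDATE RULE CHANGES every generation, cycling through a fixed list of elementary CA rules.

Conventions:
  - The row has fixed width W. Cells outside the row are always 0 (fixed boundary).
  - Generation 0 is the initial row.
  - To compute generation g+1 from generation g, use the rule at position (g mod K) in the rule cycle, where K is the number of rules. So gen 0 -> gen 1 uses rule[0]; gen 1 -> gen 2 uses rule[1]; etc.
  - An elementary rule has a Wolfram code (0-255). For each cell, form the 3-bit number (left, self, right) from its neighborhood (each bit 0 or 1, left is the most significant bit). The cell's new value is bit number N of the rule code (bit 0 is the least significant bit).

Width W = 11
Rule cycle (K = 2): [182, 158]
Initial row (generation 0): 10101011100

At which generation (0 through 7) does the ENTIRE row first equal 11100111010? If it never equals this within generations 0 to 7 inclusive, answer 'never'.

Gen 0: 10101011100
Gen 1 (rule 182): 11111101010
Gen 2 (rule 158): 11111001011
Gen 3 (rule 182): 01110111100
Gen 4 (rule 158): 11100111010
Gen 5 (rule 182): 01011010111
Gen 6 (rule 158): 11010010110
Gen 7 (rule 182): 00111111001

Answer: 4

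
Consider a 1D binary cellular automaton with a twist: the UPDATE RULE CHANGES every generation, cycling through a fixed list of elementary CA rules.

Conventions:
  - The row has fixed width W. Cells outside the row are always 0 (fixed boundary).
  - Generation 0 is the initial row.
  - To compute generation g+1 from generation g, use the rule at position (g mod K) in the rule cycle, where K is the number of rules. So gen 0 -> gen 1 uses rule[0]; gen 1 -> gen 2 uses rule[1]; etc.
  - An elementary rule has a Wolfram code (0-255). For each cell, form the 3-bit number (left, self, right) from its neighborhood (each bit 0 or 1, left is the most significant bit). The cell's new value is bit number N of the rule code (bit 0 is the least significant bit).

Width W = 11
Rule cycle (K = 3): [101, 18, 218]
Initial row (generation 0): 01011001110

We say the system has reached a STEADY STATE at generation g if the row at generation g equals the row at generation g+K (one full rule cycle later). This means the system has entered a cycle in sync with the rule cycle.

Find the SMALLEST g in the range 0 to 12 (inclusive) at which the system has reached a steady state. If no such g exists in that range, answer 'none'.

Answer: 11

Derivation:
Gen 0: 01011001110
Gen 1 (rule 101): 01101000010
Gen 2 (rule 18): 10000100101
Gen 3 (rule 218): 01001011000
Gen 4 (rule 101): 01001101011
Gen 5 (rule 18): 10110000000
Gen 6 (rule 218): 00111000000
Gen 7 (rule 101): 10001011111
Gen 8 (rule 18): 01010000000
Gen 9 (rule 218): 10001000000
Gen 10 (rule 101): 10101011111
Gen 11 (rule 18): 00000000000
Gen 12 (rule 218): 00000000000
Gen 13 (rule 101): 11111111111
Gen 14 (rule 18): 00000000000
Gen 15 (rule 218): 00000000000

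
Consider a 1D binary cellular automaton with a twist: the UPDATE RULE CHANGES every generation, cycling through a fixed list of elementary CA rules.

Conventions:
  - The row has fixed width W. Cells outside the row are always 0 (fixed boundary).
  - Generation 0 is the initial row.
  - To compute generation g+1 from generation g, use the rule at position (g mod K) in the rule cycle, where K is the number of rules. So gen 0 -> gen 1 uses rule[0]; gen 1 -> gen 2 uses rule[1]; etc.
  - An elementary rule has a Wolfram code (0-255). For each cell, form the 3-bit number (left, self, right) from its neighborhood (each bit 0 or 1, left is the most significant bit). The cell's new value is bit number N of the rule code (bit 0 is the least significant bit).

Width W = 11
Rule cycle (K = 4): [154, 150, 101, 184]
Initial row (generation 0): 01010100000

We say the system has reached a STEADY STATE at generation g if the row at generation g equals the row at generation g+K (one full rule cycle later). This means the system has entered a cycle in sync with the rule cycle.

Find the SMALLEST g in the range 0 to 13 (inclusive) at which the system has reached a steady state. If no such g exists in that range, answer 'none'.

Gen 0: 01010100000
Gen 1 (rule 154): 10000010000
Gen 2 (rule 150): 11000111000
Gen 3 (rule 101): 01010001011
Gen 4 (rule 184): 00101000110
Gen 5 (rule 154): 01000101101
Gen 6 (rule 150): 11101100001
Gen 7 (rule 101): 00110101101
Gen 8 (rule 184): 00101011010
Gen 9 (rule 154): 01000010001
Gen 10 (rule 150): 11100111011
Gen 11 (rule 101): 00100001101
Gen 12 (rule 184): 00010001010
Gen 13 (rule 154): 00101010001
Gen 14 (rule 150): 01101011011
Gen 15 (rule 101): 00111101101
Gen 16 (rule 184): 00111011010
Gen 17 (rule 154): 01110010001

Answer: none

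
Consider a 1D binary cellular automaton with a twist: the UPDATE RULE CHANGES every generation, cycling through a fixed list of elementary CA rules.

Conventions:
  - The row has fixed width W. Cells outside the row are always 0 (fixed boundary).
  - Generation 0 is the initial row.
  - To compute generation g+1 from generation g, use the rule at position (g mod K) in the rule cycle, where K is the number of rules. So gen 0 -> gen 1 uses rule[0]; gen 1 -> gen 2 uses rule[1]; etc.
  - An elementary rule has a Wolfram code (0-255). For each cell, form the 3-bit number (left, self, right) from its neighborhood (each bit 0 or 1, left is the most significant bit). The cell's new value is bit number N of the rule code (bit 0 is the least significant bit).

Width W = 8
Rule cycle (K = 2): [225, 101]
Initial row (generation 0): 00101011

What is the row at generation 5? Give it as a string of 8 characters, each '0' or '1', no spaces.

Answer: 01101100

Derivation:
Gen 0: 00101011
Gen 1 (rule 225): 10010101
Gen 2 (rule 101): 10011111
Gen 3 (rule 225): 00001111
Gen 4 (rule 101): 11100001
Gen 5 (rule 225): 01101100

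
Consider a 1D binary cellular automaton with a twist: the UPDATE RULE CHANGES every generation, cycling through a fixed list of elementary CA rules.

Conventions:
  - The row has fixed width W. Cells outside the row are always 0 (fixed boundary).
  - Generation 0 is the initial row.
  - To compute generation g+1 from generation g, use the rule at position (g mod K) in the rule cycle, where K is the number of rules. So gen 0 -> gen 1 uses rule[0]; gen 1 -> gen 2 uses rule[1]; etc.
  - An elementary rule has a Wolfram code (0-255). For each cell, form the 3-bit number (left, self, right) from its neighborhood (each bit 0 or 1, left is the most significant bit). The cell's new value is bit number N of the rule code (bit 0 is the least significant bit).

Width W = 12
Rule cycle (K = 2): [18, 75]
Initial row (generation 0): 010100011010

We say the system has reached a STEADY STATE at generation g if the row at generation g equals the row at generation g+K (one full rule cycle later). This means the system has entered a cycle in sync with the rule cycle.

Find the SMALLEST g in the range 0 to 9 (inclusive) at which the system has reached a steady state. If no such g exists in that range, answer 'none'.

Answer: 7

Derivation:
Gen 0: 010100011010
Gen 1 (rule 18): 100010100001
Gen 2 (rule 75): 001100001110
Gen 3 (rule 18): 010010010001
Gen 4 (rule 75): 100100100110
Gen 5 (rule 18): 011011011001
Gen 6 (rule 75): 111011011010
Gen 7 (rule 18): 000000000001
Gen 8 (rule 75): 111111111110
Gen 9 (rule 18): 000000000001
Gen 10 (rule 75): 111111111110
Gen 11 (rule 18): 000000000001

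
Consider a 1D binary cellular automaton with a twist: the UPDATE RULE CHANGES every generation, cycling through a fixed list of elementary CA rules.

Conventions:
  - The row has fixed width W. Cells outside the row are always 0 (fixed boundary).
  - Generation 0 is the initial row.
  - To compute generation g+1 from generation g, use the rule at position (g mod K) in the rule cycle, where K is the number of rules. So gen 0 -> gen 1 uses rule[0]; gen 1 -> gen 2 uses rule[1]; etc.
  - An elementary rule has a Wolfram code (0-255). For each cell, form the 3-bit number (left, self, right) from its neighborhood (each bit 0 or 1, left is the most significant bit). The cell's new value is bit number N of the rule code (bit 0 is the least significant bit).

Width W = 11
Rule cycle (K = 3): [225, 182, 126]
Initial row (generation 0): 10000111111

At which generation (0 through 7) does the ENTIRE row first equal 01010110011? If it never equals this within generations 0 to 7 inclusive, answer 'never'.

Answer: never

Derivation:
Gen 0: 10000111111
Gen 1 (rule 225): 00110011111
Gen 2 (rule 182): 01001101110
Gen 3 (rule 126): 11111111011
Gen 4 (rule 225): 01111111101
Gen 5 (rule 182): 10111111011
Gen 6 (rule 126): 11100001111
Gen 7 (rule 225): 01101100111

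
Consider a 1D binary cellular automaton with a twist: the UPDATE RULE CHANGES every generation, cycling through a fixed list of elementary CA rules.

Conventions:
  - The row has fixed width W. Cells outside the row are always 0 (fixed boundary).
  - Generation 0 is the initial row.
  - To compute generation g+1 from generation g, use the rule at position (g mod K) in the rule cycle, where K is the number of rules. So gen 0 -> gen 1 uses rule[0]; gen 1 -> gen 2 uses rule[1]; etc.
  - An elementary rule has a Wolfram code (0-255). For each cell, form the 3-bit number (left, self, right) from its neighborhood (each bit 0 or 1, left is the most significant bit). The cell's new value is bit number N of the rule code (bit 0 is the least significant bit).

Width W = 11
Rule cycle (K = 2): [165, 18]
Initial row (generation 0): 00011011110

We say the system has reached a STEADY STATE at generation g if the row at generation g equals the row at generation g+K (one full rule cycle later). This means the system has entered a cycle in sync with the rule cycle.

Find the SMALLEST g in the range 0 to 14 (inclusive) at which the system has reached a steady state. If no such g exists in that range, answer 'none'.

Answer: 6

Derivation:
Gen 0: 00011011110
Gen 1 (rule 165): 11000101100
Gen 2 (rule 18): 00101000010
Gen 3 (rule 165): 10111011010
Gen 4 (rule 18): 00000000001
Gen 5 (rule 165): 11111111101
Gen 6 (rule 18): 00000000000
Gen 7 (rule 165): 11111111111
Gen 8 (rule 18): 00000000000
Gen 9 (rule 165): 11111111111
Gen 10 (rule 18): 00000000000
Gen 11 (rule 165): 11111111111
Gen 12 (rule 18): 00000000000
Gen 13 (rule 165): 11111111111
Gen 14 (rule 18): 00000000000
Gen 15 (rule 165): 11111111111
Gen 16 (rule 18): 00000000000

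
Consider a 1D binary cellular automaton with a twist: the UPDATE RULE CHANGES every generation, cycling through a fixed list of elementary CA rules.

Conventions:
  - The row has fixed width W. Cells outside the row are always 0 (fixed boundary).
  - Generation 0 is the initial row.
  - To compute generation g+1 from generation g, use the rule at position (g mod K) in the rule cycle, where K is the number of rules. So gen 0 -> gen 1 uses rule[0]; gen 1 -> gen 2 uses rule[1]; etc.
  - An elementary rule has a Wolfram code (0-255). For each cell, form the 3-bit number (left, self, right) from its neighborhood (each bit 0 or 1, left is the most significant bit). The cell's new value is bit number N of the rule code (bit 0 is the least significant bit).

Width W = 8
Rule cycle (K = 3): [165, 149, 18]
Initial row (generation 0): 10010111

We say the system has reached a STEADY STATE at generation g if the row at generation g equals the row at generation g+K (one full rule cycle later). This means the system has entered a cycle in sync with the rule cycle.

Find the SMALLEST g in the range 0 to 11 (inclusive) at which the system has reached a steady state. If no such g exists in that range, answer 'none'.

Answer: none

Derivation:
Gen 0: 10010111
Gen 1 (rule 165): 10011010
Gen 2 (rule 149): 11000011
Gen 3 (rule 18): 00100100
Gen 4 (rule 165): 10100101
Gen 5 (rule 149): 10110101
Gen 6 (rule 18): 00000000
Gen 7 (rule 165): 11111111
Gen 8 (rule 149): 01111110
Gen 9 (rule 18): 10000001
Gen 10 (rule 165): 10111101
Gen 11 (rule 149): 10011001
Gen 12 (rule 18): 01100110
Gen 13 (rule 165): 00000000
Gen 14 (rule 149): 11111111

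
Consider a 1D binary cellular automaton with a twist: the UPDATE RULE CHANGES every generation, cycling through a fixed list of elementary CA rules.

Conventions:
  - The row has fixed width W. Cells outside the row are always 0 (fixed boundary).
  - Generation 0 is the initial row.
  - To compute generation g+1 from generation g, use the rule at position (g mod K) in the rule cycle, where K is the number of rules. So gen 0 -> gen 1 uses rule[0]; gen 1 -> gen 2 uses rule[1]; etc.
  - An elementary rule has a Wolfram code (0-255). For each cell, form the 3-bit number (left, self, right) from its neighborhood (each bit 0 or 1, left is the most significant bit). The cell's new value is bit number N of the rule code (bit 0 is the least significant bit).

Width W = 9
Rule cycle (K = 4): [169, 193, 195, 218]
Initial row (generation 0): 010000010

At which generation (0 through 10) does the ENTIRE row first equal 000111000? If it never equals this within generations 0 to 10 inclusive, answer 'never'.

Answer: 1

Derivation:
Gen 0: 010000010
Gen 1 (rule 169): 000111000
Gen 2 (rule 193): 110011011
Gen 3 (rule 195): 010101001
Gen 4 (rule 218): 100000110
Gen 5 (rule 169): 001110100
Gen 6 (rule 193): 100110001
Gen 7 (rule 195): 001010110
Gen 8 (rule 218): 010000111
Gen 9 (rule 169): 000110110
Gen 10 (rule 193): 110010010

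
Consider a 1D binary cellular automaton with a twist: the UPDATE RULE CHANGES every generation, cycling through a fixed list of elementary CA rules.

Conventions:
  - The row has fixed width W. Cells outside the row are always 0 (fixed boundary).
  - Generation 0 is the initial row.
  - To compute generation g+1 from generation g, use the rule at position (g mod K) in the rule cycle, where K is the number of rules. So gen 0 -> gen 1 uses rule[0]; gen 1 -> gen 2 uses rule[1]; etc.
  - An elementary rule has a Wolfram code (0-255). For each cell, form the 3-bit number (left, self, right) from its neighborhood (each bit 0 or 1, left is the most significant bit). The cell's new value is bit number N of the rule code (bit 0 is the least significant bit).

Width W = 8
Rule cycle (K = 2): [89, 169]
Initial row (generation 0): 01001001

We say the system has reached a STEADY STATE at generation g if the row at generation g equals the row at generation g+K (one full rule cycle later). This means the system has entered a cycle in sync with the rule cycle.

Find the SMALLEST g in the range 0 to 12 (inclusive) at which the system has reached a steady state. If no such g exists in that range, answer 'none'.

Answer: none

Derivation:
Gen 0: 01001001
Gen 1 (rule 89): 00100100
Gen 2 (rule 169): 10000001
Gen 3 (rule 89): 01111100
Gen 4 (rule 169): 01111001
Gen 5 (rule 89): 01001100
Gen 6 (rule 169): 00001001
Gen 7 (rule 89): 11100100
Gen 8 (rule 169): 11000001
Gen 9 (rule 89): 11111100
Gen 10 (rule 169): 11111001
Gen 11 (rule 89): 10001100
Gen 12 (rule 169): 00101001
Gen 13 (rule 89): 10000100
Gen 14 (rule 169): 00110001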